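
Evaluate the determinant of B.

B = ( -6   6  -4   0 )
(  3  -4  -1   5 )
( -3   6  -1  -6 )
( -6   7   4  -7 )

Expand along row 1 (it has 1 zero):
  + (-6) · M_11   where M_11 = det([-4 -1 5; 6 -1 -6; 7 4 -7]) = 31
  − (6) · M_12   where M_12 = det([3 -1 5; -3 -1 -6; -6 4 -7]) = -12
  + (-4) · M_13   where M_13 = det([3 -4 5; -3 6 -6; -6 7 -7]) = 15
det = (+1)·(-6)·(31) + (-1)·(6)·(-12) + (+1)·(-4)·(15) = -174

det(B) = -174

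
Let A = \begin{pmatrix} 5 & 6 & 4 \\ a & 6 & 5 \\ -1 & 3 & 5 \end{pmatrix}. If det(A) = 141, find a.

Expanding along the column containing a, det(A) is linear in a: det(A) = (-18)·a + (69).
Set (-18)·a + (69) = 141  ⇒  (-18)·a = 72  ⇒  a = -4.

-4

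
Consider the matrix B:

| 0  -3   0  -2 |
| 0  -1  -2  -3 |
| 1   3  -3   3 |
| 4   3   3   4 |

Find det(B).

-117

Expand along row 1 (it has 2 zeros):
  − (-3) · M_12   where M_12 = det([0 -2 -3; 1 -3 3; 4 3 4]) = -61
  − (-2) · M_14   where M_14 = det([0 -1 -2; 1 3 -3; 4 3 3]) = 33
det = (-1)·(-3)·(-61) + (-1)·(-2)·(33) = -117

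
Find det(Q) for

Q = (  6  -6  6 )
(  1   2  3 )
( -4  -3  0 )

The determinant is 156.

Expand along column 3:
  + 6 · |1 2; -4 -3| = 6·(-3 − (-8)) = 30
  − 3 · |6 -6; -4 -3| = −3·(-18 − 24) = 126
Sum: (30) + (126) = 156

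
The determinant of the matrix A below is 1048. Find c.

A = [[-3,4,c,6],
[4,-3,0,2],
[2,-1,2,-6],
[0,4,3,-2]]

9

Expanding along the row containing c, det(A) is linear in c: det(A) = (108)·c + (76).
Set (108)·c + (76) = 1048  ⇒  (108)·c = 972  ⇒  c = 9.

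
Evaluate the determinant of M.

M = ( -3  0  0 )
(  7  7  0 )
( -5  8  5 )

-105

M is lower triangular, so det(M) is the product of the diagonal entries:
det = (-3) · (7) · (5) = -105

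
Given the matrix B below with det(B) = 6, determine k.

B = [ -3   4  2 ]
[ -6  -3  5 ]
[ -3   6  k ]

k = 2

Expanding along the column containing k, det(B) is linear in k: det(B) = (33)·k + (-60).
Set (33)·k + (-60) = 6  ⇒  (33)·k = 66  ⇒  k = 2.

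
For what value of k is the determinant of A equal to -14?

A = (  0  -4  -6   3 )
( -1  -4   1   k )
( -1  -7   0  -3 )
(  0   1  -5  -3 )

Expanding along the row containing k, det(A) is linear in k: det(A) = (26)·k + (168).
Set (26)·k + (168) = -14  ⇒  (26)·k = -182  ⇒  k = -7.

-7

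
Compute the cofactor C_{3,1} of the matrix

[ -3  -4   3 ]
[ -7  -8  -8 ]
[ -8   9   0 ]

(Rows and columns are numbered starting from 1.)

The cofactor is 56.

Delete row 3 and column 1; the remaining 2×2 submatrix is [-4 3; -8 -8].
Its determinant is (-4)·(-8) − 3·(-8) = 56.
The cofactor carries sign (−1)^(3+1) = +1, so C_{3,1} = +(56) = 56.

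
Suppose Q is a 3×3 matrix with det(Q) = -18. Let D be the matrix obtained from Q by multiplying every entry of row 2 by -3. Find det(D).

54

Scaling one row by -3 multiplies the determinant by -3.
det(D) = (-3)·(-18) = 54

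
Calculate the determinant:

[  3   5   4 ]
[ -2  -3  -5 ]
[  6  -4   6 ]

Expand along column 1:
  + 3 · |-3 -5; -4 6| = 3·(-18 − 20) = -114
  − (-2) · |5 4; -4 6| = −(-2)·(30 − (-16)) = 92
  + 6 · |5 4; -3 -5| = 6·(-25 − (-12)) = -78
Sum: (-114) + (92) + (-78) = -100

-100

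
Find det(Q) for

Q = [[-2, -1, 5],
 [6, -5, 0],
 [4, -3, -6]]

-86

Expand along row 2:
  − 6 · |-1 5; -3 -6| = −6·(6 − (-15)) = -126
  + (-5) · |-2 5; 4 -6| = (-5)·(12 − 20) = 40
Sum: (-126) + (40) = -86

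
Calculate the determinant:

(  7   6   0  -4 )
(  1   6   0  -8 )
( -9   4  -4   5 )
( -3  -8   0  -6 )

Expand along column 3 (it has 3 zeros):
  + (-4) · M_33   where M_33 = det([7 6 -4; 1 6 -8; -3 -8 -6]) = -560
det = (+1)·(-4)·(-560) = 2240

2240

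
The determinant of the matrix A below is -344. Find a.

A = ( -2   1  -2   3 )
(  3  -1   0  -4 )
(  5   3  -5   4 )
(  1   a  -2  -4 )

Expanding along the row containing a, det(A) is linear in a: det(A) = (59)·a + (69).
Set (59)·a + (69) = -344  ⇒  (59)·a = -413  ⇒  a = -7.

a = -7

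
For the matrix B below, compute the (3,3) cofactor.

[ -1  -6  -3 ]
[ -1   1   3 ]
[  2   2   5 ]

Delete row 3 and column 3; the remaining 2×2 submatrix is [-1 -6; -1 1].
Its determinant is (-1)·1 − (-6)·(-1) = -7.
The cofactor carries sign (−1)^(3+3) = +1, so C_{3,3} = +(-7) = -7.

-7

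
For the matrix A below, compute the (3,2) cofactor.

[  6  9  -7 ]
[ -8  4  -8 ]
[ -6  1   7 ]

104

Delete row 3 and column 2; the remaining 2×2 submatrix is [6 -7; -8 -8].
Its determinant is 6·(-8) − (-7)·(-8) = -104.
The cofactor carries sign (−1)^(3+2) = −1, so C_{3,2} = −(-104) = 104.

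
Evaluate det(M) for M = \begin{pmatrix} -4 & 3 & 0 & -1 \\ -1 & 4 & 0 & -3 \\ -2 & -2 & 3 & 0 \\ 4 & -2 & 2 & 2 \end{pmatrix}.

The determinant is -136.

Expand along column 3 (it has 2 zeros):
  + (3) · M_33   where M_33 = det([-4 3 -1; -1 4 -3; 4 -2 2]) = -24
  − (2) · M_43   where M_43 = det([-4 3 -1; -1 4 -3; -2 -2 0]) = 32
det = (+1)·(3)·(-24) + (-1)·(2)·(32) = -136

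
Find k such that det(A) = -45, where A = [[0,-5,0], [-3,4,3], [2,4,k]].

Expanding along the row containing k, det(A) is linear in k: det(A) = (-15)·k + (-30).
Set (-15)·k + (-30) = -45  ⇒  (-15)·k = -15  ⇒  k = 1.

k = 1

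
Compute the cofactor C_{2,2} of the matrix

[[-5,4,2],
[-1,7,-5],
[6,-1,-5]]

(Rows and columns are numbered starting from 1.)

Delete row 2 and column 2; the remaining 2×2 submatrix is [-5 2; 6 -5].
Its determinant is (-5)·(-5) − 2·6 = 13.
The cofactor carries sign (−1)^(2+2) = +1, so C_{2,2} = +(13) = 13.

13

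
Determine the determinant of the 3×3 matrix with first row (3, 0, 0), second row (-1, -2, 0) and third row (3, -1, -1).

The matrix is lower triangular, so the determinant is the product of the diagonal entries:
det = (3) · (-2) · (-1) = 6

The determinant is 6.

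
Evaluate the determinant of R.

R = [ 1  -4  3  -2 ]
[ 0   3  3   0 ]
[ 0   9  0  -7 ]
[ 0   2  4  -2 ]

|R| = 96

Expand along column 1 (it has 3 zeros):
  + (1) · M_11   where M_11 = det([3 3 0; 9 0 -7; 2 4 -2]) = 96
det = (+1)·(1)·(96) = 96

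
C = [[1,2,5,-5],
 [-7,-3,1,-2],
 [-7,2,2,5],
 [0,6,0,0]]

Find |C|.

Expand along row 4 (it has 3 zeros):
  + (6) · M_42   where M_42 = det([1 5 -5; -7 1 -2; -7 2 5]) = 289
det = (+1)·(6)·(289) = 1734

The determinant is 1734.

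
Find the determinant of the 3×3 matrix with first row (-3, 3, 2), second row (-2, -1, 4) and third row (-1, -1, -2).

Expand along column 1:
  + (-3) · |-1 4; -1 -2| = (-3)·(2 − (-4)) = -18
  − (-2) · |3 2; -1 -2| = −(-2)·(-6 − (-2)) = -8
  + (-1) · |3 2; -1 4| = (-1)·(12 − (-2)) = -14
Sum: (-18) + (-8) + (-14) = -40

-40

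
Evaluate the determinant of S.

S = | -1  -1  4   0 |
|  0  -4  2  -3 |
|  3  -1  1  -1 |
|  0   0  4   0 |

|S| = -32

Expand along row 4 (it has 3 zeros):
  − (4) · M_43   where M_43 = det([-1 -1 0; 0 -4 -3; 3 -1 -1]) = 8
det = (-1)·(4)·(8) = -32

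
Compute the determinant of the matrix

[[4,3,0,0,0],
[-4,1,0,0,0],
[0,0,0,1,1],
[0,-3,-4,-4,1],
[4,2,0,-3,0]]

The determinant is 192.

The matrix is block lower-triangular with a 2×2 block and a 3×3 block on the diagonal, so its determinant equals the product of the determinants of the diagonal blocks.
det of the 2×2 block = 16
det of the 3×3 block = 12
det = (16)·(12) = 192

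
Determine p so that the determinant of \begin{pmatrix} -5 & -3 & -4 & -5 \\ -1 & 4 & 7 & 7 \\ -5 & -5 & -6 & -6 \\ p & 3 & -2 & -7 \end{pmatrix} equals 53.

Expanding along the row containing p, det(A) is linear in p: det(A) = (11)·p + (-13).
Set (11)·p + (-13) = 53  ⇒  (11)·p = 66  ⇒  p = 6.

6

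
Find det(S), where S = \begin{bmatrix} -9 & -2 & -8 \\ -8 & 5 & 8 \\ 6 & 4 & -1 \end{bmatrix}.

|S| = 749

Expand along column 1:
  + (-9) · |5 8; 4 -1| = (-9)·(-5 − 32) = 333
  − (-8) · |-2 -8; 4 -1| = −(-8)·(2 − (-32)) = 272
  + 6 · |-2 -8; 5 8| = 6·(-16 − (-40)) = 144
Sum: (333) + (272) + (144) = 749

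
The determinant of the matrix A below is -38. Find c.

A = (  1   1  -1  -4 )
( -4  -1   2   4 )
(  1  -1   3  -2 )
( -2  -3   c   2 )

Expanding along the column containing c, det(A) is linear in c: det(A) = (18)·c + (-128).
Set (18)·c + (-128) = -38  ⇒  (18)·c = 90  ⇒  c = 5.

c = 5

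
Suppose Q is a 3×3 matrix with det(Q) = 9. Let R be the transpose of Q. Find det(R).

det(Qᵀ) = det(Q).
det(R) = (1)·(9) = 9

9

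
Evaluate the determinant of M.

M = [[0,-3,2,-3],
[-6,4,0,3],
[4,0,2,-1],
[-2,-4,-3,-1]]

Expand along row 1 (it has 1 zero):
  − (-3) · M_12   where M_12 = det([-6 0 3; 4 2 -1; -2 -3 -1]) = 6
  + (2) · M_13   where M_13 = det([-6 4 3; 4 0 -1; -2 -4 -1]) = 0
  − (-3) · M_14   where M_14 = det([-6 4 0; 4 0 2; -2 -4 -3]) = -16
det = (-1)·(-3)·(6) + (+1)·(2)·(0) + (-1)·(-3)·(-16) = -30

-30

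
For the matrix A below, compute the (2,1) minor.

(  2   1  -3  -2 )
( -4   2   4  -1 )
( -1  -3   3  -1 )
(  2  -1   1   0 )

-2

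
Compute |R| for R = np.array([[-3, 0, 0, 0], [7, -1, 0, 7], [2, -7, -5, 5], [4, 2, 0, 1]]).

Expand along row 1 (it has 3 zeros):
  + (-3) · M_11   where M_11 = det([-1 0 7; -7 -5 5; 2 0 1]) = 75
det = (+1)·(-3)·(75) = -225

det(R) = -225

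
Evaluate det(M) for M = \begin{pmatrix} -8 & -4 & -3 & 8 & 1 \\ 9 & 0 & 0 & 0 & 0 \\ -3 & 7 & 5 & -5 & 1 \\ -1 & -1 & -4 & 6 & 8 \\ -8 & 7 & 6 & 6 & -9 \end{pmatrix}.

-10827

Expand along row 2 (it has 4 zeros):
  − (9) · M_21   where M_21 = det([-4 -3 8 1; 7 5 -5 1; -1 -4 6 8; 7 6 6 -9]) = 1203
det = (-1)·(9)·(1203) = -10827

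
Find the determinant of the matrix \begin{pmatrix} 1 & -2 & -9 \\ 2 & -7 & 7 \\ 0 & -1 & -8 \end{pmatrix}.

The determinant is 49.

Expand along row 3:
  − (-1) · |1 -9; 2 7| = −(-1)·(7 − (-18)) = 25
  + (-8) · |1 -2; 2 -7| = (-8)·(-7 − (-4)) = 24
Sum: (25) + (24) = 49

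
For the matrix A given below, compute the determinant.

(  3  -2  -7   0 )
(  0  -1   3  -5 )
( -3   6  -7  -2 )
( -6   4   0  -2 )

Expand along row 1 (it has 1 zero):
  + (3) · M_11   where M_11 = det([-1 3 -5; 6 -7 -2; 4 0 -2]) = -142
  − (-2) · M_12   where M_12 = det([0 3 -5; -3 -7 -2; -6 0 -2]) = 228
  + (-7) · M_13   where M_13 = det([0 -1 -5; -3 6 -2; -6 4 -2]) = -126
det = (+1)·(3)·(-142) + (-1)·(-2)·(228) + (+1)·(-7)·(-126) = 912

The determinant is 912.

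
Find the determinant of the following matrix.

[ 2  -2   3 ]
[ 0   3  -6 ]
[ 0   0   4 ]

The matrix is upper triangular, so the determinant is the product of the diagonal entries:
det = (2) · (3) · (4) = 24

The determinant is 24.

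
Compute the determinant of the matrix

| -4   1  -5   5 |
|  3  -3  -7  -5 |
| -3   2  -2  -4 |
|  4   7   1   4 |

-3382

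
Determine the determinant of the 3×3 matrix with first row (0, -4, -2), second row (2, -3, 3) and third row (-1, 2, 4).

The determinant is 42.

Expand along column 1:
  − 2 · |-4 -2; 2 4| = −2·(-16 − (-4)) = 24
  + (-1) · |-4 -2; -3 3| = (-1)·(-12 − 6) = 18
Sum: (24) + (18) = 42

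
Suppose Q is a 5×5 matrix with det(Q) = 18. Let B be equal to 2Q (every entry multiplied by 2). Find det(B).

576

For a 5×5 matrix, det(2Q) = 2^5·det(Q) = 32·det(Q).
det(B) = (32)·(18) = 576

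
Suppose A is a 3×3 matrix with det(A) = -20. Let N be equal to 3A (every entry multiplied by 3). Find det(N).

|N| = -540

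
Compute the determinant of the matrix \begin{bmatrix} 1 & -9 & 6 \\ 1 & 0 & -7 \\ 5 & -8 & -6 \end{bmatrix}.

157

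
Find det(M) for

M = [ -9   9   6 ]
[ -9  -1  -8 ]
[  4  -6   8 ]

Expand along column 1:
  + (-9) · |-1 -8; -6 8| = (-9)·(-8 − 48) = 504
  − (-9) · |9 6; -6 8| = −(-9)·(72 − (-36)) = 972
  + 4 · |9 6; -1 -8| = 4·(-72 − (-6)) = -264
Sum: (504) + (972) + (-264) = 1212

1212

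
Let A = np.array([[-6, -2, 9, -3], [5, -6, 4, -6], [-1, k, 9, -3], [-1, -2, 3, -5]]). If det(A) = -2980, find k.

Expanding along the row containing k, det(A) is linear in k: det(A) = (-234)·k + (-1108).
Set (-234)·k + (-1108) = -2980  ⇒  (-234)·k = -1872  ⇒  k = 8.

8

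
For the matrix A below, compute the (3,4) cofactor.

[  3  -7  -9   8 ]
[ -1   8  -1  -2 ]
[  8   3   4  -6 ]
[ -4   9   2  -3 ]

Delete row 3 and column 4; the remaining 3×3 submatrix is [3 -7 -9; -1 8 -1; -4 9 2].
Its determinant is -174.
The cofactor carries sign (−1)^(3+4) = −1, so C_{3,4} = −(-174) = 174.

174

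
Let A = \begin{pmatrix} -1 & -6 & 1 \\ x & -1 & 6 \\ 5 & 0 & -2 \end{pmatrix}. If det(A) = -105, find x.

-6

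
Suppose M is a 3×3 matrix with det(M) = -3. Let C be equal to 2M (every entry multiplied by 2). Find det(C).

For a 3×3 matrix, det(2M) = 2^3·det(M) = 8·det(M).
det(C) = (8)·(-3) = -24

-24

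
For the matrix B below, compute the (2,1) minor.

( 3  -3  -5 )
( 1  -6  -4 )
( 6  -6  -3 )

The minor is -21.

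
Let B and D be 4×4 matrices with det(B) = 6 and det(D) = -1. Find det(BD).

det(BD) = -6

det(BD) = det(B)·det(D) = (6)·(-1) = -6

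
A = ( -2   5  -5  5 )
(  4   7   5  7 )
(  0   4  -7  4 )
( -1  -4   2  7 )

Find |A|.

2178

Expand along row 3 (it has 1 zero):
  − (4) · M_32   where M_32 = det([-2 -5 5; 4 5 7; -1 2 7]) = 198
  + (-7) · M_33   where M_33 = det([-2 5 5; 4 7 7; -1 -4 7]) = -374
  − (4) · M_34   where M_34 = det([-2 5 -5; 4 7 5; -1 -4 2]) = -88
det = (-1)·(4)·(198) + (+1)·(-7)·(-374) + (-1)·(4)·(-88) = 2178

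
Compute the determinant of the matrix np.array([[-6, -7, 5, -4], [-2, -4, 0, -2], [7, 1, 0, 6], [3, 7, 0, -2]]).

Expand along column 3 (it has 3 zeros):
  + (5) · M_13   where M_13 = det([-2 -4 -2; 7 1 6; 3 7 -2]) = -132
det = (+1)·(5)·(-132) = -660

-660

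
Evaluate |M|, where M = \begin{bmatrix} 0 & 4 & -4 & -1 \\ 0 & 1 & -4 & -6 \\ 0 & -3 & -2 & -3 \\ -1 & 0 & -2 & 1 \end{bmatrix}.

The determinant is -70.

Expand along column 1 (it has 3 zeros):
  − (-1) · M_41   where M_41 = det([4 -4 -1; 1 -4 -6; -3 -2 -3]) = -70
det = (-1)·(-1)·(-70) = -70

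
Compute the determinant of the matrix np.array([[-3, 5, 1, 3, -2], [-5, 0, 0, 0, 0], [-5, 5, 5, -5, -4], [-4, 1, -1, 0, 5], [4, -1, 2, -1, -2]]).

-1530

Expand along row 2 (it has 4 zeros):
  − (-5) · M_21   where M_21 = det([5 1 3 -2; 5 5 -5 -4; 1 -1 0 5; -1 2 -1 -2]) = -306
det = (-1)·(-5)·(-306) = -1530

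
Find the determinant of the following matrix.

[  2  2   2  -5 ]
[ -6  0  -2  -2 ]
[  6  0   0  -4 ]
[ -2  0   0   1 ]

Expand along column 2 (it has 3 zeros):
  − (2) · M_12   where M_12 = det([-6 -2 -2; 6 0 -4; -2 0 1]) = -4
det = (-1)·(2)·(-4) = 8

8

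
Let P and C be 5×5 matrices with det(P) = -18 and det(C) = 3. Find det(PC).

det(PC) = det(P)·det(C) = (-18)·(3) = -54

The determinant is -54.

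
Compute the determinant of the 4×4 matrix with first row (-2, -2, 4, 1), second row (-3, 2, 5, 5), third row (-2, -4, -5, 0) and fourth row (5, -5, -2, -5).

447

Expand along row 3 (it has 1 zero):
  + (-2) · M_31   where M_31 = det([-2 4 1; 2 5 5; -5 -2 -5]) = -9
  − (-4) · M_32   where M_32 = det([-2 4 1; -3 5 5; 5 -2 -5]) = 51
  + (-5) · M_33   where M_33 = det([-2 -2 1; -3 2 5; 5 -5 -5]) = -45
det = (+1)·(-2)·(-9) + (-1)·(-4)·(51) + (+1)·(-5)·(-45) = 447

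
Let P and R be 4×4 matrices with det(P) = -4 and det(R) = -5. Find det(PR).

det(PR) = 20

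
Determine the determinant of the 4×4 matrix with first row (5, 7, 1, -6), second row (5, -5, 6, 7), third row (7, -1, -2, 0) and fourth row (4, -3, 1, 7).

Expand along row 3 (it has 1 zero):
  + (7) · M_31   where M_31 = det([7 1 -6; -5 6 7; -3 1 7]) = 181
  − (-1) · M_32   where M_32 = det([5 1 -6; 5 6 7; 4 1 7]) = 282
  + (-2) · M_33   where M_33 = det([5 7 -6; 5 -5 7; 4 -3 7]) = -149
det = (+1)·(7)·(181) + (-1)·(-1)·(282) + (+1)·(-2)·(-149) = 1847

1847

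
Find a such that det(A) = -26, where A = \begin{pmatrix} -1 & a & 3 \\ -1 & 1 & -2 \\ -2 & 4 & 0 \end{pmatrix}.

Expanding along the row containing a, det(A) is linear in a: det(A) = (4)·a + (-14).
Set (4)·a + (-14) = -26  ⇒  (4)·a = -12  ⇒  a = -3.

-3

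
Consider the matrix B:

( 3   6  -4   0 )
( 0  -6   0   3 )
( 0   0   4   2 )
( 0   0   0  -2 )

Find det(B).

144

B is upper triangular, so det(B) is the product of the diagonal entries:
det = (3) · (-6) · (4) · (-2) = 144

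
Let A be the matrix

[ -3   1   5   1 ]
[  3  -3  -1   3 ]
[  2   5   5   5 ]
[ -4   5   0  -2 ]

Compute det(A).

|A| = 404

Expand along row 4 (it has 1 zero):
  − (-4) · M_41   where M_41 = det([1 5 1; -3 -1 3; 5 5 5]) = 120
  + (5) · M_42   where M_42 = det([-3 5 1; 3 -1 3; 2 5 5]) = 32
  + (-2) · M_44   where M_44 = det([-3 1 5; 3 -3 -1; 2 5 5]) = 118
det = (-1)·(-4)·(120) + (+1)·(5)·(32) + (+1)·(-2)·(118) = 404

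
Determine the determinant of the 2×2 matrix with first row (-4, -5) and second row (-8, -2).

det = (-4)·(-2) − (-5)·(-8) = 8 − 40 = -32

-32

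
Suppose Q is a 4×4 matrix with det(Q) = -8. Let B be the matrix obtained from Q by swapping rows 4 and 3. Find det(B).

|B| = 8

Swapping two rows multiplies the determinant by −1.
det(B) = (-1)·(-8) = 8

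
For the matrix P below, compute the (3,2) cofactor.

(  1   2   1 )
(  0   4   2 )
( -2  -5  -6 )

The cofactor is -2.

Delete row 3 and column 2; the remaining 2×2 submatrix is [1 1; 0 2].
Its determinant is 1·2 − 1·0 = 2.
The cofactor carries sign (−1)^(3+2) = −1, so C_{3,2} = −(2) = -2.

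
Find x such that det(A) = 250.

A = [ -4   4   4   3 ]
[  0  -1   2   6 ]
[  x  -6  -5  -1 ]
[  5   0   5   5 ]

x = 1

Expanding along the column containing x, det(A) is linear in x: det(A) = (-75)·x + (325).
Set (-75)·x + (325) = 250  ⇒  (-75)·x = -75  ⇒  x = 1.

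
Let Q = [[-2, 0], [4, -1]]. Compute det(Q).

|Q| = 2

det(Q) = (-2)·(-1) − 0·4 = 2 − 0 = 2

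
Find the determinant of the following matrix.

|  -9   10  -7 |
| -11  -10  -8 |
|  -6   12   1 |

Expand along column 1:
  + (-9) · |-10 -8; 12 1| = (-9)·(-10 − (-96)) = -774
  − (-11) · |10 -7; 12 1| = −(-11)·(10 − (-84)) = 1034
  + (-6) · |10 -7; -10 -8| = (-6)·(-80 − 70) = 900
Sum: (-774) + (1034) + (900) = 1160

1160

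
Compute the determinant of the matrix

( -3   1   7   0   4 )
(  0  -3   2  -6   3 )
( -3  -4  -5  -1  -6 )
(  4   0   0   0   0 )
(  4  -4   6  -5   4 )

Expand along row 4 (it has 4 zeros):
  − (4) · M_41   where M_41 = det([1 7 0 4; -3 2 -6 3; -4 -5 -1 -6; -4 6 -5 4]) = 195
det = (-1)·(4)·(195) = -780

The determinant is -780.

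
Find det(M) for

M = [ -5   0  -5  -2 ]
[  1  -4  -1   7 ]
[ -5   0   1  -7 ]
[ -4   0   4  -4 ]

Expand along column 2 (it has 3 zeros):
  + (-4) · M_22   where M_22 = det([-5 -5 -2; -5 1 -7; -4 4 -4]) = -128
det = (+1)·(-4)·(-128) = 512

|M| = 512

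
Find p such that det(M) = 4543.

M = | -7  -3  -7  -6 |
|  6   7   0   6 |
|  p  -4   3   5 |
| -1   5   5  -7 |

Expanding along the column containing p, det(M) is linear in p: det(M) = (-673)·p + (1851).
Set (-673)·p + (1851) = 4543  ⇒  (-673)·p = 2692  ⇒  p = -4.

p = -4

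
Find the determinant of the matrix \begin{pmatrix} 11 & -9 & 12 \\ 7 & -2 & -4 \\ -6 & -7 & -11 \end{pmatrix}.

Expand along row 1:
  + 11 · |-2 -4; -7 -11| = 11·(22 − 28) = -66
  − (-9) · |7 -4; -6 -11| = −(-9)·(-77 − 24) = -909
  + 12 · |7 -2; -6 -7| = 12·(-49 − 12) = -732
Sum: (-66) + (-909) + (-732) = -1707

-1707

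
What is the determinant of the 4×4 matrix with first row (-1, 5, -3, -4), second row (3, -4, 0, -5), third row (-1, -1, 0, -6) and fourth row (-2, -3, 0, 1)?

The determinant is 342.

Expand along column 3 (it has 3 zeros):
  + (-3) · M_13   where M_13 = det([3 -4 -5; -1 -1 -6; -2 -3 1]) = -114
det = (+1)·(-3)·(-114) = 342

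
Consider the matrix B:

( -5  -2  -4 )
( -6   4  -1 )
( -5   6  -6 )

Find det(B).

|B| = 216

Expand along column 1:
  + (-5) · |4 -1; 6 -6| = (-5)·(-24 − (-6)) = 90
  − (-6) · |-2 -4; 6 -6| = −(-6)·(12 − (-24)) = 216
  + (-5) · |-2 -4; 4 -1| = (-5)·(2 − (-16)) = -90
Sum: (90) + (216) + (-90) = 216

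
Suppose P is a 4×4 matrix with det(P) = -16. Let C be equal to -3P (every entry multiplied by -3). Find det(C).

For a 4×4 matrix, det(-3P) = (-3)^4·det(P) = 81·det(P).
det(C) = (81)·(-16) = -1296

|C| = -1296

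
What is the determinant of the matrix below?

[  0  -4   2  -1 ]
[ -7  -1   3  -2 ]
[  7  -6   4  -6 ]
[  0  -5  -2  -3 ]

Expand along column 1 (it has 2 zeros):
  − (-7) · M_21   where M_21 = det([-4 2 -1; -6 4 -6; -5 -2 -3]) = 88
  + (7) · M_31   where M_31 = det([-4 2 -1; -1 3 -2; -5 -2 -3]) = 49
det = (-1)·(-7)·(88) + (+1)·(7)·(49) = 959

The determinant is 959.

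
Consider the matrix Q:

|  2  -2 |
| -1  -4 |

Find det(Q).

det(Q) = 2·(-4) − (-2)·(-1) = -8 − 2 = -10

-10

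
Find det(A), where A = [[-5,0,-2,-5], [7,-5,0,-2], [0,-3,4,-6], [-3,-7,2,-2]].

The determinant is 2038.

Expand along row 1 (it has 1 zero):
  + (-5) · M_11   where M_11 = det([-5 0 -2; -3 4 -6; -7 2 -2]) = -64
  + (-2) · M_13   where M_13 = det([7 -5 -2; 0 -3 -6; -3 -7 -2]) = -324
  − (-5) · M_14   where M_14 = det([7 -5 0; 0 -3 4; -3 -7 2]) = 214
det = (+1)·(-5)·(-64) + (+1)·(-2)·(-324) + (-1)·(-5)·(214) = 2038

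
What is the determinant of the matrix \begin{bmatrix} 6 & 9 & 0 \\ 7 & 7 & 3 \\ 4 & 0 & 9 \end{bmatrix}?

-81

Expand along row 1:
  + 6 · |7 3; 0 9| = 6·(63 − 0) = 378
  − 9 · |7 3; 4 9| = −9·(63 − 12) = -459
Sum: (378) + (-459) = -81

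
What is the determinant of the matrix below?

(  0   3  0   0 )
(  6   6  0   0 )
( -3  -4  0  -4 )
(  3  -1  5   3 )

The matrix is block lower-triangular with a 2×2 block and a 2×2 block on the diagonal, so its determinant equals the product of the determinants of the diagonal blocks.
det of the 2×2 block = -18
det of the 2×2 block = 20
det = (-18)·(20) = -360

-360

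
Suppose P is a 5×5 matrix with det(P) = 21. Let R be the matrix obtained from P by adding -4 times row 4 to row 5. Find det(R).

Adding a multiple of one row to another leaves the determinant unchanged.
det(R) = (1)·(21) = 21

|R| = 21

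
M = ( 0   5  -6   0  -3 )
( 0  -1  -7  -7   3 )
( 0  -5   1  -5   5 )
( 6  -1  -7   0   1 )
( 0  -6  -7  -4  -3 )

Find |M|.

Expand along column 1 (it has 4 zeros):
  − (6) · M_41   where M_41 = det([5 -6 0 -3; -1 -7 -7 3; -5 1 -5 5; -6 -7 -4 -3]) = -144
det = (-1)·(6)·(-144) = 864

det(M) = 864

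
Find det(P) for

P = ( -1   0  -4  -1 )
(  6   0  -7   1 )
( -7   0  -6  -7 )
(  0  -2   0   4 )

220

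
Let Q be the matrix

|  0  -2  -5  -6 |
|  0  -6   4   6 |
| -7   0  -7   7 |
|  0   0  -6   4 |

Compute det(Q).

3080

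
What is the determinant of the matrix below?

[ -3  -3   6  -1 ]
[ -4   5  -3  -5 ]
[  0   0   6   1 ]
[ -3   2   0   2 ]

-813

Expand along row 3 (it has 2 zeros):
  + (6) · M_33   where M_33 = det([-3 -3 -1; -4 5 -5; -3 2 2]) = -136
  − (1) · M_34   where M_34 = det([-3 -3 6; -4 5 -3; -3 2 0]) = -3
det = (+1)·(6)·(-136) + (-1)·(1)·(-3) = -813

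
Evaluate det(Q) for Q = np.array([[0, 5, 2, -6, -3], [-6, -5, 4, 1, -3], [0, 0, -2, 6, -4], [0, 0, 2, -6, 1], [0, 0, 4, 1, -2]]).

The determinant is -2340.

Q is block upper-triangular with a 2×2 block and a 3×3 block on the diagonal, so its determinant equals the product of the determinants of the diagonal blocks.
det of the 2×2 block = 30
det of the 3×3 block = -78
det = (30)·(-78) = -2340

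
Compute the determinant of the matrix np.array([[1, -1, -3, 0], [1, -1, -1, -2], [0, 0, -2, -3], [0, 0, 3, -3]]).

0

The matrix is block upper-triangular with a 2×2 block and a 2×2 block on the diagonal, so its determinant equals the product of the determinants of the diagonal blocks.
det of the 2×2 block = 0
det of the 2×2 block = 15
det = (0)·(15) = 0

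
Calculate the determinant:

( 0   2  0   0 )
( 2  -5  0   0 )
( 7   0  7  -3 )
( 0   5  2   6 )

The determinant is -192.

The matrix is block lower-triangular with a 2×2 block and a 2×2 block on the diagonal, so its determinant equals the product of the determinants of the diagonal blocks.
det of the 2×2 block = -4
det of the 2×2 block = 48
det = (-4)·(48) = -192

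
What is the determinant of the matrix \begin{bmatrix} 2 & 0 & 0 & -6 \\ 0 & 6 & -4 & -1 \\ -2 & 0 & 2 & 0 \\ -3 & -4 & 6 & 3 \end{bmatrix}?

Expand along row 1 (it has 2 zeros):
  + (2) · M_11   where M_11 = det([6 -4 -1; 0 2 0; -4 6 3]) = 28
  − (-6) · M_14   where M_14 = det([0 6 -4; -2 0 2; -3 -4 6]) = 4
det = (+1)·(2)·(28) + (-1)·(-6)·(4) = 80

80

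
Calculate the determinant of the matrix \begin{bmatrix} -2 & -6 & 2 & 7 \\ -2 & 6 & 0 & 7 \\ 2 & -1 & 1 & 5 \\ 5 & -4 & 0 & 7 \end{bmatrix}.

-550

Expand along column 3 (it has 2 zeros):
  + (2) · M_13   where M_13 = det([-2 6 7; 2 -1 5; 5 -4 7]) = 19
  + (1) · M_33   where M_33 = det([-2 -6 7; -2 6 7; 5 -4 7]) = -588
det = (+1)·(2)·(19) + (+1)·(1)·(-588) = -550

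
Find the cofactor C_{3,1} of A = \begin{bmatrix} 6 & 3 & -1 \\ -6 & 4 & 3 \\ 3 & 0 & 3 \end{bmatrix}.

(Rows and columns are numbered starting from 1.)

Delete row 3 and column 1; the remaining 2×2 submatrix is [3 -1; 4 3].
Its determinant is 3·3 − (-1)·4 = 13.
The cofactor carries sign (−1)^(3+1) = +1, so C_{3,1} = +(13) = 13.

13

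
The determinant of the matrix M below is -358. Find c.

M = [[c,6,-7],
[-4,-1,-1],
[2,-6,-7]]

Expanding along the column containing c, det(M) is linear in c: det(M) = (1)·c + (-362).
Set (1)·c + (-362) = -358  ⇒  (1)·c = 4  ⇒  c = 4.

c = 4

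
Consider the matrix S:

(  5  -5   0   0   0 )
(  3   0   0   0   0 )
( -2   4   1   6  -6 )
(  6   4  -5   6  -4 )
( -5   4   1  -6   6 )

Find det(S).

S is block lower-triangular with a 2×2 block and a 3×3 block on the diagonal, so its determinant equals the product of the determinants of the diagonal blocks.
det of the 2×2 block = 15
det of the 3×3 block = 24
det = (15)·(24) = 360

|S| = 360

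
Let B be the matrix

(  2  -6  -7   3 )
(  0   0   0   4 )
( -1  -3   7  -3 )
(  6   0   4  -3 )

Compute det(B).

det(B) = -1704

Expand along row 2 (it has 3 zeros):
  + (4) · M_24   where M_24 = det([2 -6 -7; -1 -3 7; 6 0 4]) = -426
det = (+1)·(4)·(-426) = -1704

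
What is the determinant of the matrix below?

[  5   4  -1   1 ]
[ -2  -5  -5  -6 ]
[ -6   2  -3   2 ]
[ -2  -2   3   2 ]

Expand along row 1:
  + (5) · M_11   where M_11 = det([-5 -5 -6; 2 -3 2; -2 3 2]) = 100
  − (4) · M_12   where M_12 = det([-2 -5 -6; -6 -3 2; -2 3 2]) = 128
  + (-1) · M_13   where M_13 = det([-2 -5 -6; -6 2 2; -2 -2 2]) = -152
  − (1) · M_14   where M_14 = det([-2 -5 -5; -6 2 -3; -2 -2 3]) = -200
det = (+1)·(5)·(100) + (-1)·(4)·(128) + (+1)·(-1)·(-152) + (-1)·(1)·(-200) = 340

340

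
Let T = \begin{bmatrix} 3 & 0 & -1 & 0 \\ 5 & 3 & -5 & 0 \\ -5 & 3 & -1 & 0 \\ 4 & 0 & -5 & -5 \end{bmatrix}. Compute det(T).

Expand along column 4 (it has 3 zeros):
  + (-5) · M_44   where M_44 = det([3 0 -1; 5 3 -5; -5 3 -1]) = 6
det = (+1)·(-5)·(6) = -30

det(T) = -30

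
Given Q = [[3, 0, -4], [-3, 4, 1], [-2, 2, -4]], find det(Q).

Expand along row 1:
  + 3 · |4 1; 2 -4| = 3·(-16 − 2) = -54
  + (-4) · |-3 4; -2 2| = (-4)·(-6 − (-8)) = -8
Sum: (-54) + (-8) = -62

det(Q) = -62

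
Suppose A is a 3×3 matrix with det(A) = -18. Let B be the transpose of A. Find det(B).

|B| = -18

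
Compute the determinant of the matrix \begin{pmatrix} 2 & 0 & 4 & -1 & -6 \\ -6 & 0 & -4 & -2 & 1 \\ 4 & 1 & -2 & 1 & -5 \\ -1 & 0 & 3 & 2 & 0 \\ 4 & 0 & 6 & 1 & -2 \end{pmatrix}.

Expand along column 2 (it has 4 zeros):
  − (1) · M_32   where M_32 = det([2 4 -1 -6; -6 -4 -2 1; -1 3 2 0; 4 6 1 -2]) = 212
det = (-1)·(1)·(212) = -212

The determinant is -212.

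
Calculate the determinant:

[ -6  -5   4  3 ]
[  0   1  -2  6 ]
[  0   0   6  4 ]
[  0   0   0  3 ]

The matrix is upper triangular, so the determinant is the product of the diagonal entries:
det = (-6) · (1) · (6) · (3) = -108

The determinant is -108.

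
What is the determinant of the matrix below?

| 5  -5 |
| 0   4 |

det = 5·4 − (-5)·0 = 20 − 0 = 20

20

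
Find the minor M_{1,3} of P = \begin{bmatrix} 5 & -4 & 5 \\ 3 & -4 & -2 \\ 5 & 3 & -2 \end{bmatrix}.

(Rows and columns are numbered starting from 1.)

Delete row 1 and column 3; the remaining 2×2 submatrix is [3 -4; 5 3].
Its determinant is 3·3 − (-4)·5 = 29.

29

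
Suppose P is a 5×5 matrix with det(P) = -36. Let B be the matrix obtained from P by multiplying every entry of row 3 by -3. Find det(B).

108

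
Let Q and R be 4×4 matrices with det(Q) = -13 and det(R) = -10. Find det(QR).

130

det(QR) = det(Q)·det(R) = (-13)·(-10) = 130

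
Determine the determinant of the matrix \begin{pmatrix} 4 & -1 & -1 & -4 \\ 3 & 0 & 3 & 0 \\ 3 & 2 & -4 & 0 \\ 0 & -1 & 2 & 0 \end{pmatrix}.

-36

Expand along column 4 (it has 3 zeros):
  − (-4) · M_14   where M_14 = det([3 0 3; 3 2 -4; 0 -1 2]) = -9
det = (-1)·(-4)·(-9) = -36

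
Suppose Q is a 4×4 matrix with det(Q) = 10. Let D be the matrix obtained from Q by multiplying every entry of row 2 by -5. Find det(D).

-50

Scaling one row by -5 multiplies the determinant by -5.
det(D) = (-5)·(10) = -50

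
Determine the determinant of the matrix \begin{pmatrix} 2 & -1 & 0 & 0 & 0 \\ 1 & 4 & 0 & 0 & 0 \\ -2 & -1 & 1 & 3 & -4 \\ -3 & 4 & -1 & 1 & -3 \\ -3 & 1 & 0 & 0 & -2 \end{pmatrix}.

-72

The matrix is block lower-triangular with a 2×2 block and a 3×3 block on the diagonal, so its determinant equals the product of the determinants of the diagonal blocks.
det of the 2×2 block = 9
det of the 3×3 block = -8
det = (9)·(-8) = -72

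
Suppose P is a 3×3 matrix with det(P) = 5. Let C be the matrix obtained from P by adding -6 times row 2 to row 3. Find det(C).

Adding a multiple of one row to another leaves the determinant unchanged.
det(C) = (1)·(5) = 5

5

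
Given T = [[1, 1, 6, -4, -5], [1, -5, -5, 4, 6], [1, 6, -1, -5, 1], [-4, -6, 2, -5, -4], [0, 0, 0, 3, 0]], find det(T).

-48

Expand along row 5 (it has 4 zeros):
  − (3) · M_54   where M_54 = det([1 1 6 -5; 1 -5 -5 6; 1 6 -1 1; -4 -6 2 -4]) = 16
det = (-1)·(3)·(16) = -48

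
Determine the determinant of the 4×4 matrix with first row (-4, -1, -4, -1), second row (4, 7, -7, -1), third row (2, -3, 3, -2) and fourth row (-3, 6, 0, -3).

Expand along row 4 (it has 1 zero):
  − (-3) · M_41   where M_41 = det([-1 -4 -1; 7 -7 -1; -3 3 -2]) = -85
  + (6) · M_42   where M_42 = det([-4 -4 -1; 4 -7 -1; 2 3 -2]) = -118
  + (-3) · M_44   where M_44 = det([-4 -1 -4; 4 7 -7; 2 -3 3]) = 130
det = (-1)·(-3)·(-85) + (+1)·(6)·(-118) + (+1)·(-3)·(130) = -1353

-1353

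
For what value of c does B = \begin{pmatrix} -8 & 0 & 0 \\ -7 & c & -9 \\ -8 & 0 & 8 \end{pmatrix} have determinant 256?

-4

Expanding along the row containing c, det(B) is linear in c: det(B) = (-64)·c + (0).
Set (-64)·c + (0) = 256  ⇒  (-64)·c = 256  ⇒  c = -4.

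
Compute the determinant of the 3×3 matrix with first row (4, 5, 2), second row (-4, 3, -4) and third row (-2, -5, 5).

Expand along column 1:
  + 4 · |3 -4; -5 5| = 4·(15 − 20) = -20
  − (-4) · |5 2; -5 5| = −(-4)·(25 − (-10)) = 140
  + (-2) · |5 2; 3 -4| = (-2)·(-20 − 6) = 52
Sum: (-20) + (140) + (52) = 172

The determinant is 172.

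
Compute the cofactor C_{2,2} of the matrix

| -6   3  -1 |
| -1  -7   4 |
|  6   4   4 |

Delete row 2 and column 2; the remaining 2×2 submatrix is [-6 -1; 6 4].
Its determinant is (-6)·4 − (-1)·6 = -18.
The cofactor carries sign (−1)^(2+2) = +1, so C_{2,2} = +(-18) = -18.

The cofactor is -18.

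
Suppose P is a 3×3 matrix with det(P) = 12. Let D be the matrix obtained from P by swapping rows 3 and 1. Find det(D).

Swapping two rows multiplies the determinant by −1.
det(D) = (-1)·(12) = -12

The determinant is -12.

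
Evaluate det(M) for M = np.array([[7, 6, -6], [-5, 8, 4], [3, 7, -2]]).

58

Expand along column 1:
  + 7 · |8 4; 7 -2| = 7·(-16 − 28) = -308
  − (-5) · |6 -6; 7 -2| = −(-5)·(-12 − (-42)) = 150
  + 3 · |6 -6; 8 4| = 3·(24 − (-48)) = 216
Sum: (-308) + (150) + (216) = 58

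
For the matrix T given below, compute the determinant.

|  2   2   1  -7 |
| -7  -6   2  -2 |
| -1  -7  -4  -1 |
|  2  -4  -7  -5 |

Expand along row 1:
  + (2) · M_11   where M_11 = det([-6 2 -2; -7 -4 -1; -4 -7 -5]) = -206
  − (2) · M_12   where M_12 = det([-7 2 -2; -1 -4 -1; 2 -7 -5]) = -135
  + (1) · M_13   where M_13 = det([-7 -6 -2; -1 -7 -1; 2 -4 -5]) = -211
  − (-7) · M_14   where M_14 = det([-7 -6 2; -1 -7 -4; 2 -4 -7]) = -105
det = (+1)·(2)·(-206) + (-1)·(2)·(-135) + (+1)·(1)·(-211) + (-1)·(-7)·(-105) = -1088

-1088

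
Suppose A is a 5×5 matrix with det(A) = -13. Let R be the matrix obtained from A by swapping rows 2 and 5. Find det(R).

The determinant is 13.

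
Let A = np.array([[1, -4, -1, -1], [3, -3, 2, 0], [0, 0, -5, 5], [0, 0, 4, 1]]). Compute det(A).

det(A) = -225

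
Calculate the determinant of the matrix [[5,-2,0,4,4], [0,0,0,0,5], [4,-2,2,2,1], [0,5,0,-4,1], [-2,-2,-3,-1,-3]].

Expand along row 2 (it has 4 zeros):
  − (5) · M_25   where M_25 = det([5 -2 0 4; 4 -2 2 2; 0 5 0 -4; -2 -2 -3 -1]) = 196
det = (-1)·(5)·(196) = -980

-980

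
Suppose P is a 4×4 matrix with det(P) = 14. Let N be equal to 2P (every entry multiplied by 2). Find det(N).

224

For a 4×4 matrix, det(2P) = 2^4·det(P) = 16·det(P).
det(N) = (16)·(14) = 224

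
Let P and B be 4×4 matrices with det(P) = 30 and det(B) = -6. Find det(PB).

det(PB) = det(P)·det(B) = (30)·(-6) = -180

The determinant is -180.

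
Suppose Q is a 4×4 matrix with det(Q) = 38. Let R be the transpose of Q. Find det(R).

det(Qᵀ) = det(Q).
det(R) = (1)·(38) = 38

38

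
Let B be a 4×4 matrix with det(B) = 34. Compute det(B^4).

The determinant is 1336336.

det(B^4) = (det B)^4 = (34)^4 = 1336336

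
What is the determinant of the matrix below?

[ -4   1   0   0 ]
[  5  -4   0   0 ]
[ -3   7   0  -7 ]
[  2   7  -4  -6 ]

The determinant is -308.

The matrix is block lower-triangular with a 2×2 block and a 2×2 block on the diagonal, so its determinant equals the product of the determinants of the diagonal blocks.
det of the 2×2 block = 11
det of the 2×2 block = -28
det = (11)·(-28) = -308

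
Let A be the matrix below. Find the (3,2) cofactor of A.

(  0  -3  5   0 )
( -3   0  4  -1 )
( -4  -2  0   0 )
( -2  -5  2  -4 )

50

Delete row 3 and column 2; the remaining 3×3 submatrix is [0 5 0; -3 4 -1; -2 2 -4].
Its determinant is -50.
The cofactor carries sign (−1)^(3+2) = −1, so C_{3,2} = −(-50) = 50.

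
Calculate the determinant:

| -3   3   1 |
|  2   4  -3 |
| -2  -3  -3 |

Expand along row 1:
  + (-3) · |4 -3; -3 -3| = (-3)·(-12 − 9) = 63
  − 3 · |2 -3; -2 -3| = −3·(-6 − 6) = 36
  + 1 · |2 4; -2 -3| = 1·(-6 − (-8)) = 2
Sum: (63) + (36) + (2) = 101

101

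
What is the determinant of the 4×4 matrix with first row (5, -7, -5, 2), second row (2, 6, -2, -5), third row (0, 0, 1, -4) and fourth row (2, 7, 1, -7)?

Expand along row 3 (it has 2 zeros):
  + (1) · M_33   where M_33 = det([5 -7 2; 2 6 -5; 2 7 -7]) = -59
  − (-4) · M_34   where M_34 = det([5 -7 -5; 2 6 -2; 2 7 1]) = 132
det = (+1)·(1)·(-59) + (-1)·(-4)·(132) = 469

469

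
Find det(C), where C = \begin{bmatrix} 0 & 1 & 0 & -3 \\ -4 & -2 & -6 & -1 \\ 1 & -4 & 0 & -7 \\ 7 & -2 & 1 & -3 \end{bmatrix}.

Expand along row 1 (it has 2 zeros):
  − (1) · M_12   where M_12 = det([-4 -6 -1; 1 0 -7; 7 1 -3]) = 247
  − (-3) · M_14   where M_14 = det([-4 -2 -6; 1 -4 0; 7 -2 1]) = -138
det = (-1)·(1)·(247) + (-1)·(-3)·(-138) = -661

-661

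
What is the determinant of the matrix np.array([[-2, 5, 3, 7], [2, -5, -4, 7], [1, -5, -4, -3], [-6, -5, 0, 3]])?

660

Expand along row 4 (it has 1 zero):
  − (-6) · M_41   where M_41 = det([5 3 7; -5 -4 7; -5 -4 -3]) = 50
  + (-5) · M_42   where M_42 = det([-2 3 7; 2 -4 7; 1 -4 -3]) = -69
  + (3) · M_44   where M_44 = det([-2 5 3; 2 -5 -4; 1 -5 -4]) = 5
det = (-1)·(-6)·(50) + (+1)·(-5)·(-69) + (+1)·(3)·(5) = 660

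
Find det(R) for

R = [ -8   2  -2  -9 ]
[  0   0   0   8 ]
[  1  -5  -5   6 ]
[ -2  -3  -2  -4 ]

Expand along row 2 (it has 3 zeros):
  + (8) · M_24   where M_24 = det([-8 2 -2; 1 -5 -5; -2 -3 -2]) = 90
det = (+1)·(8)·(90) = 720

720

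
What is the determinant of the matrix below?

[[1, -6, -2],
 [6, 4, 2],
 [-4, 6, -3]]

-188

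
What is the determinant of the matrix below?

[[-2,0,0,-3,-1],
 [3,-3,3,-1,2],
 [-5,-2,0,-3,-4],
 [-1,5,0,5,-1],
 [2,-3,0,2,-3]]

Expand along column 3 (it has 4 zeros):
  − (3) · M_23   where M_23 = det([-2 0 -3 -1; -5 -2 -3 -4; -1 5 5 -1; 2 -3 2 -3]) = -256
det = (-1)·(3)·(-256) = 768

The determinant is 768.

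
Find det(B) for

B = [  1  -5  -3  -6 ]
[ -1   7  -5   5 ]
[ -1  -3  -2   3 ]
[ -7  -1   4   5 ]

Expand along row 1:
  + (1) · M_11   where M_11 = det([7 -5 5; -3 -2 3; -1 4 5]) = -284
  − (-5) · M_12   where M_12 = det([-1 -5 5; -1 -2 3; -7 4 5]) = 12
  + (-3) · M_13   where M_13 = det([-1 7 5; -1 -3 3; -7 -1 5]) = -200
  − (-6) · M_14   where M_14 = det([-1 7 -5; -1 -3 -2; -7 -1 4]) = 240
det = (+1)·(1)·(-284) + (-1)·(-5)·(12) + (+1)·(-3)·(-200) + (-1)·(-6)·(240) = 1816

|B| = 1816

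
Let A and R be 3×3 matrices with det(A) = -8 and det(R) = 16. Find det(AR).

det(AR) = -128

det(AR) = det(A)·det(R) = (-8)·(16) = -128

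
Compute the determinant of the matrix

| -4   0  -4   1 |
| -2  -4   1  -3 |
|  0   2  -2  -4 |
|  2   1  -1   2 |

-220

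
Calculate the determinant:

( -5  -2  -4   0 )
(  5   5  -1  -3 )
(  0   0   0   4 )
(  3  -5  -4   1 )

Expand along row 3 (it has 3 zeros):
  − (4) · M_34   where M_34 = det([-5 -2 -4; 5 5 -1; 3 -5 -4]) = 251
det = (-1)·(4)·(251) = -1004

The determinant is -1004.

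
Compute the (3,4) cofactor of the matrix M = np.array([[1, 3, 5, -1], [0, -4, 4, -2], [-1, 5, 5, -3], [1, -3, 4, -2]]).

The cofactor is -28.

Delete row 3 and column 4; the remaining 3×3 submatrix is [1 3 5; 0 -4 4; 1 -3 4].
Its determinant is 28.
The cofactor carries sign (−1)^(3+4) = −1, so C_{3,4} = −(28) = -28.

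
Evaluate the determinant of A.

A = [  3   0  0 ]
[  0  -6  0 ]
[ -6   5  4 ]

-72

A is lower triangular, so det(A) is the product of the diagonal entries:
det = (3) · (-6) · (4) = -72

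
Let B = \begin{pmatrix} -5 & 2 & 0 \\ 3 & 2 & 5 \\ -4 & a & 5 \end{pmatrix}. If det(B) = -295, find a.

-7

Expanding along the column containing a, det(B) is linear in a: det(B) = (25)·a + (-120).
Set (25)·a + (-120) = -295  ⇒  (25)·a = -175  ⇒  a = -7.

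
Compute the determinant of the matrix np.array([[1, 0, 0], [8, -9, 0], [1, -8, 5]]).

The matrix is lower triangular, so the determinant is the product of the diagonal entries:
det = (1) · (-9) · (5) = -45

-45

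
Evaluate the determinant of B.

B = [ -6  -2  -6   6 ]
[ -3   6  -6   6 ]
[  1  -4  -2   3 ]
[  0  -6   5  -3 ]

The determinant is 510.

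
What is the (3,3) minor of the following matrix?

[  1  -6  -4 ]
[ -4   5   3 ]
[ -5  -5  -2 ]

Delete row 3 and column 3; the remaining 2×2 submatrix is [1 -6; -4 5].
Its determinant is 1·5 − (-6)·(-4) = -19.

-19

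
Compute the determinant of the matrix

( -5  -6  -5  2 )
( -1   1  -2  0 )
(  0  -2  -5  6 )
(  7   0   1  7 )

The determinant is -71.

Expand along row 2 (it has 1 zero):
  − (-1) · M_21   where M_21 = det([-6 -5 2; -2 -5 6; 0 1 7]) = 172
  + (1) · M_22   where M_22 = det([-5 -5 2; 0 -5 6; 7 1 7]) = 65
  − (-2) · M_23   where M_23 = det([-5 -6 2; 0 -2 6; 7 0 7]) = -154
det = (-1)·(-1)·(172) + (+1)·(1)·(65) + (-1)·(-2)·(-154) = -71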